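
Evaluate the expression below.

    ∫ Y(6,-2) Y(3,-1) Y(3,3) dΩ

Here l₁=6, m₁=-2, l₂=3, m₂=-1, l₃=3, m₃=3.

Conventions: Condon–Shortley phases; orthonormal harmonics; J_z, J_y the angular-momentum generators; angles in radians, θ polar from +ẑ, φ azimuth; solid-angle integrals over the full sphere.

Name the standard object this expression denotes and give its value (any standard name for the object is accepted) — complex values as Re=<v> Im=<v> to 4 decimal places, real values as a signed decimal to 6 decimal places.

This is a Gaunt coefficient — the integral of a triple product of spherical harmonics over the sphere.
Rules hold: Σm=0, L=12 even, 3≤3≤9.
N = 13·7·7 = 637
Δ = 6!·6!·0!/13! = 1/12012
Racah Σ t=3..3: t=3:−1/1296 = -1/1296
⇒ 3j(6 3 3; 0 0 0)² = 100/3003, sgn +1
Racah Σ t=2..2: t=2:+1/34560 = 1/34560
⇒ 3j(6 3 3; -2 -1 3)² = 1/429, sgn +1
4πI² = N·(3j₀)²·(3jₘ)² = 700/14157
I = +1·√(0.0494455/4π) = 0.06272757

Gaunt coefficient, +0.062728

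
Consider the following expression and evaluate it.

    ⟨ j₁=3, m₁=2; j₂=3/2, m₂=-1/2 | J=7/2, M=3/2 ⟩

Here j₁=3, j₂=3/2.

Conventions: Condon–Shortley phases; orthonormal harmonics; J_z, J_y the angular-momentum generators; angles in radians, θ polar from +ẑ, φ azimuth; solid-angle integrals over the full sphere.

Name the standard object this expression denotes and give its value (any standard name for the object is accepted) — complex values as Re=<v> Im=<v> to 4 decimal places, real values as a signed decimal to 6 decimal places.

This is a Clebsch–Gordan (vector-coupling) coefficient.
j₁+j₂−J=1  J+j₁−j₂=5  J−j₁+j₂=2  j₁+j₂+J+1=9
(j₁±m₁, j₂±m₂, J±M) = (5,1,1,2,5,2)
P² = 6400/21
sum k=0..1:
  [0] +1/24 = 1/24
  [1] −1/240 = -1/240
S = 3/80
C² = P²·S² = 3/7 ; C = +0.654654

Clebsch–Gordan coefficient, +√(3/7) ≈ +0.654654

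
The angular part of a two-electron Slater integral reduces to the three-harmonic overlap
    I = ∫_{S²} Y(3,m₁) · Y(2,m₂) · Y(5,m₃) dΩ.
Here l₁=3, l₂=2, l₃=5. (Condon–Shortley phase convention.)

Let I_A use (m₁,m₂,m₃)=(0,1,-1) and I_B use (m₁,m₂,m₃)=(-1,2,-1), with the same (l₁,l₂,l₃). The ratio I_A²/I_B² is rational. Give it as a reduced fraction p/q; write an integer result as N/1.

Same 3,2,5: normalisation and zero-m 3j drop out of the ratio.
A: Δ: 0! 6! 4! / 11! → 1/2310; sum: t=0:+1/216 = 1/216; 3j²(3 2 5; 0 1 -1) = Δ·Π!·Σ² = 8/231  (sign +1)
B: Δ: 0! 6! 4! / 11! → 1/2310; sum: t=0:+1/1152 = 1/1152; 3j²(3 2 5; -1 2 -1) = Δ·Π!·Σ² = 1/154  (sign +1)
I_A²/I_B² = (8/231)/(1/154) = 16/3

16/3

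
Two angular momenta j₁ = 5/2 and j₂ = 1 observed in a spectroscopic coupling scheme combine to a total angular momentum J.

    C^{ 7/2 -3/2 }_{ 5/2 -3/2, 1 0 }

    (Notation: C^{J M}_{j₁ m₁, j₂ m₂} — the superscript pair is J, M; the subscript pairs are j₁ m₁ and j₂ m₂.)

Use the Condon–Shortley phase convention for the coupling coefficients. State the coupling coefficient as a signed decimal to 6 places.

√[8·0!5!2!/8! · 1!4!1!1!2!5!] = √(1920/7)
  +(−1)^0/∏(0,0,4,1,1,1)! = 1/24  (running 1/24)
⟨..|..⟩ = √(1920/7)·(1/24) = +0.690066

+√(10/21) = +0.690066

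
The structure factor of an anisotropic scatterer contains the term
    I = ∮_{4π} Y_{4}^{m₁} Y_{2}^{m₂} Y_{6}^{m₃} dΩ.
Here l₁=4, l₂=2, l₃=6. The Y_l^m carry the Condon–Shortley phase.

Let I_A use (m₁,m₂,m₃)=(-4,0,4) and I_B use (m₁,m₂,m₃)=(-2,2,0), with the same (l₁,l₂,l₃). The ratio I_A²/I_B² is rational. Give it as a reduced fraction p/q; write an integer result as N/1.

3/1

Shared (l₁,l₂,l₃)=(4,2,6): N and (l;000)² cancel in I_A²/I_B².
A: Δ = 0!·8!·4!/13! = 1/6435; Racah Σ t=0..0: t=0:+1/161280 = 1/161280; ⇒ 3j(4 2 6; -4 0 4)² = 1/143, sgn +1
B: Δ = 0!·8!·4!/13! = 1/6435; Racah Σ t=0..0: t=0:+1/34560 = 1/34560; ⇒ 3j(4 2 6; -2 2 0)² = 1/429, sgn +1
I_A²/I_B² = (1/143)/(1/429) = 3/1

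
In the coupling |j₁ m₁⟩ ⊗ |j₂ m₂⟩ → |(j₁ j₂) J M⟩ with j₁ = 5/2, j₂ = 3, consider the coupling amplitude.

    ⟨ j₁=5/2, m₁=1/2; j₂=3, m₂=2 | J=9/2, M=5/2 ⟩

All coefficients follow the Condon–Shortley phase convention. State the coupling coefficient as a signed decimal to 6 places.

triangle: 1!·4!·5!/11! = 2880/39916800
(j±m)!: 3!·2!·5!·1!·7!·2! = 14515200
prefactor² = (2J+1)·Δ·N² = 115200/11
  k=0: +1/(0!·1!·2!·5!·2!·0!) = 1/480
  k=1: −1/(1!·0!·1!·4!·3!·1!) = -1/144
Σ = -7/1440  ⇒  CG² = 115200/11·(-7/1440)² = 49/198
CG = −√(49/198) = -0.497468

-0.497468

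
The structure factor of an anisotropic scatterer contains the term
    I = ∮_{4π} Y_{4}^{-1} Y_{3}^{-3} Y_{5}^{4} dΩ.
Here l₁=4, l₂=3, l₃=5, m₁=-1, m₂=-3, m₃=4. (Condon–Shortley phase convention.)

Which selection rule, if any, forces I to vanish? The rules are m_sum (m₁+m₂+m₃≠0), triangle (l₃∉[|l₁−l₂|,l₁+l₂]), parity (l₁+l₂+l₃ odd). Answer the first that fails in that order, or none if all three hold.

none

azimuthal sum: -1 − 3 + 4 = 0  ✓
1 ≤ 5 ≤ 7 (triangle on l)  ✓
L = 4 + 3 + 5 = 12 (even)  ✓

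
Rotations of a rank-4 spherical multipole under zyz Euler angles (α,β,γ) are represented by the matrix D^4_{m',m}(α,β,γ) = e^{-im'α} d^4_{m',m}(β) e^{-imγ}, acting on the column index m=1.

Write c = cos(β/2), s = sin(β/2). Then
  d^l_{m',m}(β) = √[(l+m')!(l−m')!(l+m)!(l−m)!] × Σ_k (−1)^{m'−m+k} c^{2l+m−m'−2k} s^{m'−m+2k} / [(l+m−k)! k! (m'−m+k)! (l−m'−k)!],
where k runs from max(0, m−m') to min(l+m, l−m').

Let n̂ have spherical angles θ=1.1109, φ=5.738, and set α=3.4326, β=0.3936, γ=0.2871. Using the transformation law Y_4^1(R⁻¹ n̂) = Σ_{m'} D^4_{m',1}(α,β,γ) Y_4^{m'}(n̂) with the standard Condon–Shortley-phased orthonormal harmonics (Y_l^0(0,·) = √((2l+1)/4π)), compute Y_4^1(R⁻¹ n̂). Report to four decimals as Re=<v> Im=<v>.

Re=-0.1195 Im=0.1987

Need the full column D^4_{m',1} for m'=−4..4 at α=3.4326, β=0.3936, γ=0.2871.
cos(β/2)=0.980697, sin(β/2)=0.195532
d^4_{-4,1}: single k=5 term ⇒ +0.002017;  D = +0.001290+0.001551i
d^4_{-3,1}: k∈[4..5] ⇒ +0.017887 -0.000427 = +0.017460;  D = -0.014548-0.009655i
d^4_{-2,1}: k∈[3..5] ⇒ +0.095906 -0.005719 +0.000045 = +0.090232;  D = +0.086337+0.026227i
d^4_{-1,1}: k∈[2..5] ⇒ +0.340131 -0.040563 +0.000806 -0.000002 = +0.300372;  D = -0.300369-0.001174i
d^4_{0,1}: k∈[1..4] ⇒ +0.762918 -0.181968 +0.007234 -0.000048 = +0.588136;  D = +0.564063-0.166544i
d^4_{1,1}: k∈[0..3] ⇒ +0.855618 -0.510196 +0.040563 -0.000537 = +0.385447;  D = -0.322812+0.210624i
d^4_{2,1}: k∈[0..2] ⇒ -0.723768 +0.143858 -0.003813 = -0.583722;  D = -0.376794+0.445822i
d^4_{3,1}: k∈[0..1] ⇒ +0.269970 -0.017887 = +0.252084;  D = -0.100639+0.231123i
d^4_{4,1}: single k=0 term ⇒ -0.050748;  D = -0.006058+0.050386i
Y_4^{m'}(θ=1.1109,φ=5.738) and Σ D·Y over m':
  (+0.0013+0.0016i)·(-0.1635+0.2339i)  (-0.0145-0.0097i)·(-0.0259+0.3989i)  (+0.0863+0.0262i)·(+0.0471+0.0903i)  (-0.3004-0.0012i)·(-0.2608-0.1582i)  (+0.5641-0.1665i)·(-0.1642+0.0000i)  (-0.3228+0.2106i)·(+0.2608-0.1582i)  (-0.3768+0.4458i)·(+0.0471-0.0903i)  (-0.1006+0.2311i)·(+0.0259+0.3989i)  (-0.0061+0.0504i)·(-0.1635-0.2339i)
Y_4^1(R⁻¹ n̂) = -0.119475+0.198681i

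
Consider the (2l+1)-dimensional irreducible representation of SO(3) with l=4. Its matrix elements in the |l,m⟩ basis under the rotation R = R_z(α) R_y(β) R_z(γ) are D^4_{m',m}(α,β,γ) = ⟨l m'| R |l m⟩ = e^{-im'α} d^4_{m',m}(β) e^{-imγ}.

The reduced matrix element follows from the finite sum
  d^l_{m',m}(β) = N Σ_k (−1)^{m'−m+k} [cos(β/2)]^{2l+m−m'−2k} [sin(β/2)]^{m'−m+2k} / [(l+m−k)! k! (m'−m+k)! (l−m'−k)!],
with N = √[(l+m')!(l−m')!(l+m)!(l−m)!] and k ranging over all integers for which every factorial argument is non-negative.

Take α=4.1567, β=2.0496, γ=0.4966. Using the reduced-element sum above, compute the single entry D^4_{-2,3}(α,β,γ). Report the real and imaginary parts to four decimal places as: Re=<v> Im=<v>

D^4_{-2,3}(4.1567,2.0496,0.4966) = e^{-i·-2·4.1567}·d^4_{-2,3}(2.0496)·e^{-i·3·0.4966}. Compute d first:
c=cos(2.049600/2)=0.519270, s=sin(2.049600/2)=0.854610; N=√[2·720·5040·1]=2693.993318
The bounds max(0,m−m')=5 and min(l+m,l−m')=6 give 2 terms
  k=5: (−1)^0·2693.9933/(240)·0.5193^3·0.8546^5 = +0.716482
  k=6: (−1)^1·2693.9933/(720)·0.5193^1·0.8546^7 = -0.646896
d^4_{-2,3}(2.0496) = +0.716482 -0.646896 = +0.069586
Attach z-rotation phases: D = e^{-i(-2)(4.1567)}·(+0.069586)·e^{-i(3)(0.4966)} = +0.059670+0.035802i

Re=0.0597 Im=0.0358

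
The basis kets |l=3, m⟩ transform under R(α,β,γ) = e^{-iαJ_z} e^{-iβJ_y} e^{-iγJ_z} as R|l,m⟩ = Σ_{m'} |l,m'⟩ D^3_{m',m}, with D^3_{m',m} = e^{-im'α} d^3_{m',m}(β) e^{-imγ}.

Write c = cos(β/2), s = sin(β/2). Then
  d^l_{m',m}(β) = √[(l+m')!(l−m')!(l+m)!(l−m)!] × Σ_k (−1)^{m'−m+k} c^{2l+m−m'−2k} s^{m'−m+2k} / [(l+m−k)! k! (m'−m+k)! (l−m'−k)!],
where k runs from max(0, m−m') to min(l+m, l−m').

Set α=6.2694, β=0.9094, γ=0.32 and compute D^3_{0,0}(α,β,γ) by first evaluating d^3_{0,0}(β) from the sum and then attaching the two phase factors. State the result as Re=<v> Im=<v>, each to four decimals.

Re=-0.3420 Im=0.0000

Split into d^3_{0,0}(β=0.9094) × two z-phases.
c=cos(0.909400/2)=0.898393, s=sin(0.909400/2)=0.439193; N=√[6·6·6·6]=36.000000
Admissible k: 0..3 (factorial args all ≥0)
  k=0: (−1)^0·36.0000/(36)·0.8984^6·0.4392^0 = +0.525772
  k=1: (−1)^1·36.0000/(4)·0.8984^4·0.4392^2 = -1.130884
  k=2: (−1)^2·36.0000/(4)·0.8984^2·0.4392^4 = +0.270269
  k=3: (−1)^3·36.0000/(36)·0.8984^0·0.4392^6 = -0.007177
d^3_{0,0}(0.9094) = +0.525772 -1.130884 +0.270269 -0.007177 = -0.342020
D = (+1.000000+0.000000i)·(-0.342020)·(+1.000000+0.000000i) = -0.342020+0.000000i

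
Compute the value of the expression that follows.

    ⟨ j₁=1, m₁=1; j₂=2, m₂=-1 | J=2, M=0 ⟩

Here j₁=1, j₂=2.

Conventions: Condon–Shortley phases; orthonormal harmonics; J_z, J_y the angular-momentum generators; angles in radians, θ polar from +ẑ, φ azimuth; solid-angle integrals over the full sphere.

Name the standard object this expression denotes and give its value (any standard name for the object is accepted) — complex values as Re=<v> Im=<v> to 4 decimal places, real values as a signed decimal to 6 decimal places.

Clebsch–Gordan coefficient, +√(1/2) ≈ +0.707107

This is a Clebsch–Gordan (vector-coupling) coefficient.
triangle: 1!*1!*3!/6! = 6/720
(j±m)!: 2!*0!*1!*3!*2!*2! = 48
prefactor² = (2J+1)*Δ*N² = 2
  k=0: +1/(0!*1!*0!*1!*1!*2!) = 1/2
Σ = 1/2  ⇒  CG² = 2*(1/2)² = 1/2
CG = +√(1/2) = +0.707107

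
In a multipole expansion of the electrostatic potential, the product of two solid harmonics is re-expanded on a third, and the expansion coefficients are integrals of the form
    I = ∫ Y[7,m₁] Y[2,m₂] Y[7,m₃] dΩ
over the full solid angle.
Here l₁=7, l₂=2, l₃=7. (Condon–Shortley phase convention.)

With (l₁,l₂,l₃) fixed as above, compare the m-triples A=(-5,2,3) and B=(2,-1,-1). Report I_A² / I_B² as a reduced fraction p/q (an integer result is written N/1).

Shared (l₁,l₂,l₃)=(7,2,7): N and (l;000)² cancel in I_A²/I_B².
A: Δ = 2!·12!·2!/17! = 1/185640; Racah Σ t=2..2: t=2:+1/29030400 = 1/29030400; ⇒ 3j(7 2 7; -5 2 3)² = 99/7735, sgn +1
B: Δ = 2!·12!·2!/17! = 1/185640; Racah Σ t=0..1: t=0:+1/1209600 t=1:−1/1935360 = 1/3225600; ⇒ 3j(7 2 7; 2 -1 -1)² = 243/61880, sgn +1
I_A²/I_B² = (99/7735)/(243/61880) = 88/27

88/27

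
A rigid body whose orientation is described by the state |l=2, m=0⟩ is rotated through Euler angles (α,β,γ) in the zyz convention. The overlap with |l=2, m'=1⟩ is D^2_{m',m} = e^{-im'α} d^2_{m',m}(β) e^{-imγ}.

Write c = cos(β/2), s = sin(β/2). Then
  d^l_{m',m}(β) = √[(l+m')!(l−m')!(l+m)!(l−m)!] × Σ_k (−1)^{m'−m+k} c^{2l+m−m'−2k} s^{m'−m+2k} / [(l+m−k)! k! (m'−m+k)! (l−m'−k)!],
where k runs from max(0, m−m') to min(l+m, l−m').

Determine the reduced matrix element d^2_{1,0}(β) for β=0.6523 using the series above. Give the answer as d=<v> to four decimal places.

d=-0.5908

d^2_{1,0}(β=0.6523) via the finite sum:
c=cos(0.652300/2)=0.947283, s=sin(0.652300/2)=0.320398; N=√[6·1·2·2]=4.898979
The bounds max(0,m−m')=0 and min(l+m,l−m')=1 give 2 terms
  k=0: (−1)^1·4.8990/(2)·0.9473^3·0.3204^1 = -0.667122
  k=1: (−1)^2·4.8990/(2)·0.9473^1·0.3204^3 = +0.076318
d^2_{1,0}(0.6523) = -0.667122 +0.076318 = -0.590804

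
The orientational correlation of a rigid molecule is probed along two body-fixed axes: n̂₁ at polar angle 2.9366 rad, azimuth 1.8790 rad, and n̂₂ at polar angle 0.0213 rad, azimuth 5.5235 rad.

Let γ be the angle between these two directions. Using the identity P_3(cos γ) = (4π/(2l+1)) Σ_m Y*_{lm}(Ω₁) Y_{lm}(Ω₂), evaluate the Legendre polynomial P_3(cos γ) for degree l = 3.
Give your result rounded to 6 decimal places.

-0.898082

Addition theorem: P_3(cos γ) = (4π/7) Σ_m Y*_{lm}(Ω₁) Y_{lm}(Ω₂), m = −3…3:
  term(m=-3) = -0.00000 + 0.00000j   from Y*(Ω₁)=0.00281 - 0.00212j, Y(Ω₂)=-0.00000 + 0.00000j
  term(m=-2) = -0.00001 + 0.00002j   from Y*(Ω₁)=0.03383 + 0.02397j, Y(Ω₂)=0.00002 + 0.00046j
  term(m=-1) = -0.00602 + 0.00331j   from Y*(Ω₁)=-0.07569 + 0.23776j, Y(Ω₂)=0.01995 + 0.01895j
  term(m=+0) = -0.48822 + 0.00000j   from Y*(Ω₁)=-0.65503 + 0.00000j, Y(Ω₂)=0.74534 + 0.00000j
  term(m=+1) = -0.00602 - 0.00331j   from Y*(Ω₁)=0.07569 + 0.23776j, Y(Ω₂)=-0.01995 + 0.01895j
  term(m=+2) = -0.00001 - 0.00002j   from Y*(Ω₁)=0.03383 - 0.02397j, Y(Ω₂)=0.00002 - 0.00046j
  term(m=+3) = -0.00000 - 0.00000j   from Y*(Ω₁)=-0.00281 - 0.00212j, Y(Ω₂)=0.00000 + 0.00000j
Accumulated sum -0.50027 + 0.00000j; after 4π/(2l+1) scaling, -0.89808 + 0.00000j ⇒ P_3 = -0.898082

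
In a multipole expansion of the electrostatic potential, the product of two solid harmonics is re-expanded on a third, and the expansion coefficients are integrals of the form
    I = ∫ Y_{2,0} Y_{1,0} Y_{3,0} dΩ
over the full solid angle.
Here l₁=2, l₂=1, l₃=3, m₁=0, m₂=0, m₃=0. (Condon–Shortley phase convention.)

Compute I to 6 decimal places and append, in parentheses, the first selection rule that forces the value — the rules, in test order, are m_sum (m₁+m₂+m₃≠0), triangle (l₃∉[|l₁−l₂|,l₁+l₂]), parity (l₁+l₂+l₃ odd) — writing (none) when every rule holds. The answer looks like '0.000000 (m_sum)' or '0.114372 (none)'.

0.247767 (none)

Rules hold: Σm=0, L=6 even, 1≤3≤3.
N = 5·3·7 = 105
Δ = 0!·4!·2!/7! = 1/105
Racah Σ t=0..0: t=0:+1/4 = 1/4
⇒ 3j(2 1 3; 0 0 0)² = 3/35, sgn -1
(m-triple is (0,0,0) — same symbol as above.)
4πI² = N·(3j₀)²·(3jₘ)² = 27/35
I = +1·√(0.771429/4π) = 0.24776670
No selection rule forces the value: the integral is nonzero (none).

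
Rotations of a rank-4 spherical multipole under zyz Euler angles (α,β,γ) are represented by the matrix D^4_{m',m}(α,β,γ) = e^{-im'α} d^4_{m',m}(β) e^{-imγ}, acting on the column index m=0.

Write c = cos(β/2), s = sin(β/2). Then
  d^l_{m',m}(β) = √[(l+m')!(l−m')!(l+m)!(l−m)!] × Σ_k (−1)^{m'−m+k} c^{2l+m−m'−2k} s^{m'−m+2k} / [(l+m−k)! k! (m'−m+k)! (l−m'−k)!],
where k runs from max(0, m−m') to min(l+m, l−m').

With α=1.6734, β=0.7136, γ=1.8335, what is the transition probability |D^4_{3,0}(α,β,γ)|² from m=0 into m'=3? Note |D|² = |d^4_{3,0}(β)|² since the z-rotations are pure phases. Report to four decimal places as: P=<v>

Split into d^4_{3,0}(β=0.7136) × two z-phases.
c=cos(0.713600/2)=0.937019, s=sin(0.713600/2)=0.349278; N=√[5040·1·24·24]=1703.830978
k: max(0,(0)−(3))=0 … min(4+(0),4−(3))=1
  k=0: (−1)^3·1703.8310/(144)·0.9370^5·0.3493^3 = -0.364182
  k=1: (−1)^4·1703.8310/(144)·0.9370^3·0.3493^5 = +0.050601
d^4_{3,0}(0.7136) = -0.364182 +0.050601 = -0.313581
|D^4_{3,0}|² = |d^4_{3,0}(β)|² = (-0.313581)² = 0.098333 (the z-rotation phases have unit modulus)

P=0.0983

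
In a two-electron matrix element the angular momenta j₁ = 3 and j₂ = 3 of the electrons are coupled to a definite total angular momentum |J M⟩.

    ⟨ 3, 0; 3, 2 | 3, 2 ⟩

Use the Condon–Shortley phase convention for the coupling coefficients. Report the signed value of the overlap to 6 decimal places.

+0.408248

j₁+j₂−J=3  J+j₁−j₂=3  J−j₁+j₂=3  j₁+j₂+J+1=10
(j₁±m₁, j₂±m₂, J±M) = (3,3,5,1,5,1)
P² = 216
sum k=2..3:
  [2] +1/24 = 1/24
  [3] −1/72 = -1/72
S = 1/36
C² = P²·S² = 1/6 ; C = +0.408248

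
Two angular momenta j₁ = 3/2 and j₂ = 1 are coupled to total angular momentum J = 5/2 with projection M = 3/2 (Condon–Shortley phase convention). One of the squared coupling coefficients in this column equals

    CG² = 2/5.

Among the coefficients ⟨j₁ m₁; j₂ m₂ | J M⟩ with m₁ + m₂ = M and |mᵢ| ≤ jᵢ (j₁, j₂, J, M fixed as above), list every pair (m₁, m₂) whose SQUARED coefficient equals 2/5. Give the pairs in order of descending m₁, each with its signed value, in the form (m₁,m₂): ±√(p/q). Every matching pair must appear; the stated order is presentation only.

Admissible pairs with m₁+m₂ = M = 3/2: (1/2,1), (3/2,0)
  (m₁,m₂)=(3/2,0): CG² = 2/5, CG = +√(2/5)   ← matches the target
  (m₁,m₂)=(1/2,1): CG² = 3/5, CG = +√(3/5)
Pairs with CG² = 2/5: (3/2,0): +√(2/5)

(3/2,0): +√(2/5)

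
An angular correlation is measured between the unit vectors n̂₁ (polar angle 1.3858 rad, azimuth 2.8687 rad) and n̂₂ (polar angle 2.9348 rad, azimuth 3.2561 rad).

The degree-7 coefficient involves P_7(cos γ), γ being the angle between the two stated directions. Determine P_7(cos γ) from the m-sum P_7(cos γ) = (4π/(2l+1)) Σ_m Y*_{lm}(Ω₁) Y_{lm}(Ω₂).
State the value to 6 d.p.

-0.014953

Summing Y*_{l m}(θ₁,φ₁)·Y_{l m}(θ₂,φ₂) over m ∈ [−7, 7]; prefactor 4π/(2·7+1) = 0.837758:
  term(m=-7) = (-0.000003, -0.000001)   from Y*(Ω₁)=(0.147601, 0.417991), Y(Ω₂)=(-0.000005, 0.000006)
  term(m=-6) = (0.000029, 0.000031)   from Y*(Ω₁)=(-0.020644, -0.309701), Y(Ω₂)=(-0.000106, 0.000087)
  term(m=-5) = (0.000104, 0.000270)   from Y*(Ω₁)=(0.038636, -0.184586), Y(Ω₂)=(-0.001289, 0.000831)
  term(m=-4) = (0.000082, -0.003891)   from Y*(Ω₁)=(-0.148748, 0.286258), Y(Ω₂)=(-0.010821, 0.005335)
  term(m=-3) = (0.002641, -0.006099)   from Y*(Ω₁)=(-0.066798, 0.071399), Y(Ω₂)=(-0.064000, 0.022893)
  term(m=-2) = (-0.059926, 0.058669)   from Y*(Ω₁)=(0.271929, -0.165148), Y(Ω₂)=(-0.256718, 0.059842)
  term(m=-1) = (-0.035322, 0.014412)   from Y*(Ω₁)=(0.059393, -0.016623), Y(Ω₂)=(-0.614488, 0.070673)
  term(m=+0) = (0.166941, 0.000000)   from Y*(Ω₁)=(-0.315501, -0.000000), Y(Ω₂)=(-0.529128, 0.000000)
  term(m=+1) = (-0.035322, -0.014412)   from Y*(Ω₁)=(-0.059393, -0.016623), Y(Ω₂)=(0.614488, 0.070673)
  term(m=+2) = (-0.059926, -0.058669)   from Y*(Ω₁)=(0.271929, 0.165148), Y(Ω₂)=(-0.256718, -0.059842)
  term(m=+3) = (0.002641, 0.006099)   from Y*(Ω₁)=(0.066798, 0.071399), Y(Ω₂)=(0.064000, 0.022893)
  term(m=+4) = (0.000082, 0.003891)   from Y*(Ω₁)=(-0.148748, -0.286258), Y(Ω₂)=(-0.010821, -0.005335)
  term(m=+5) = (0.000104, -0.000270)   from Y*(Ω₁)=(-0.038636, -0.184586), Y(Ω₂)=(0.001289, 0.000831)
  term(m=+6) = (0.000029, -0.000031)   from Y*(Ω₁)=(-0.020644, 0.309701), Y(Ω₂)=(-0.000106, -0.000087)
  term(m=+7) = (-0.000003, 0.000001)   from Y*(Ω₁)=(-0.147601, 0.417991), Y(Ω₂)=(0.000005, 0.000006)
Σ over m = (-0.017849, 0.000000); ×(4π/15) → (-0.014953, 0.000000). Real part: -0.014953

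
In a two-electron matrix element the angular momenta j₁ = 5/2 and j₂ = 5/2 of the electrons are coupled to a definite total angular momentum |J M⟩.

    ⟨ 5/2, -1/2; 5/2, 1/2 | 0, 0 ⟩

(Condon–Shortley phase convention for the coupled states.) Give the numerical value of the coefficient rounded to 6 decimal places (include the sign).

−√(1/6) = -0.408248

√[1·5!0!0!/6! · 2!3!3!2!0!0!] = √(24)
  +(−1)^3/∏(3,2,0,0,0,0)! = -1/12  (running -1/12)
⟨..|..⟩ = √(24)·(-1/12) = -0.408248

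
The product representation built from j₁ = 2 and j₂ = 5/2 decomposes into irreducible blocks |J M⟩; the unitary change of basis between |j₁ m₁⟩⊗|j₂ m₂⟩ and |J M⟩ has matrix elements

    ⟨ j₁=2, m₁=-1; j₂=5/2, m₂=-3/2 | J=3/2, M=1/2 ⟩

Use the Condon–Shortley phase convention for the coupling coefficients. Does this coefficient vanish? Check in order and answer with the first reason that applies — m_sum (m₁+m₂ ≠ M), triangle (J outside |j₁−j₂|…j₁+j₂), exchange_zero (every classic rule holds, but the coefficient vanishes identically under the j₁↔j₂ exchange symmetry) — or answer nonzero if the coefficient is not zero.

m_sum

m-sum: m₁+m₂ = -1+(-3/2) = -5/2, M = 1/2  ✗ ⇒ coefficient is 0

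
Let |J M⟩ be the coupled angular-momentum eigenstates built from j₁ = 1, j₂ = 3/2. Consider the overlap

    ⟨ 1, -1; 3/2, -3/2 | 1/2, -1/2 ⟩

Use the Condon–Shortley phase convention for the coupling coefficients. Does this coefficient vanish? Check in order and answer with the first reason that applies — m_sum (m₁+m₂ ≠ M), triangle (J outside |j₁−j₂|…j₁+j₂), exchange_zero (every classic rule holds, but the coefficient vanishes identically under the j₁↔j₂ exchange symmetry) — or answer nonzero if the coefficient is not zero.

m_sum

m-sum: m₁+m₂ = -1+(-3/2) = -5/2, M = -1/2  ✗ ⇒ coefficient is 0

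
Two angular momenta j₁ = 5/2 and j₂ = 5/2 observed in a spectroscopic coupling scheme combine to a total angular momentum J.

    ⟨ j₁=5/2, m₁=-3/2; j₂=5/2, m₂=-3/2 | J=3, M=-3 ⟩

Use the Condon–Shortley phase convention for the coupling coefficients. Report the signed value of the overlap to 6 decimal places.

-0.666667  (= −√(4/9))

√[7·2!3!3!/9! · 1!4!1!4!0!6!] = √(576)
  +(−1)^1/∏(1,1,3,0,0,3)! = -1/36  (running -1/36)
⟨..|..⟩ = √(576)·(-1/36) = -0.666667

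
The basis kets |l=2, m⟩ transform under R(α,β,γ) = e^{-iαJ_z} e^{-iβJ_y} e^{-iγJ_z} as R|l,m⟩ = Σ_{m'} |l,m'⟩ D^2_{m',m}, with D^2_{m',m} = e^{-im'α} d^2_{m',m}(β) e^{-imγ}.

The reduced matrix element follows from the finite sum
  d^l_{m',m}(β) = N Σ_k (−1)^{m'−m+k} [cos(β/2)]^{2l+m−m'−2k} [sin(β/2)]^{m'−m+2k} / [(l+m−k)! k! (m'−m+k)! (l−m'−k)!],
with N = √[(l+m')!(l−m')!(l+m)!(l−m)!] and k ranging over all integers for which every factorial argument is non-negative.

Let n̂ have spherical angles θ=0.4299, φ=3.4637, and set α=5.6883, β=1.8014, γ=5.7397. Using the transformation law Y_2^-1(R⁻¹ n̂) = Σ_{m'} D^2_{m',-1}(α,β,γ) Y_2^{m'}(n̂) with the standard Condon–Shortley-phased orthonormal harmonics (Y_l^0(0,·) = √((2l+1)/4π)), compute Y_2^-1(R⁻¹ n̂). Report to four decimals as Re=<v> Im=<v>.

Re=0.1885 Im=-0.2496

Need the full column D^2_{m',-1} for m'=−2..2 at α=5.6883, β=1.8014, γ=5.7397.
cos(β/2)=0.621061, sin(β/2)=0.783762
d^2_{-2,-1}: single k=1 term ⇒ +0.375507;  D = -0.060737-0.370562i
d^2_{-1,-1}: k∈[0..1] ⇒ +0.148778 -0.710818 = -0.562041;  D = -0.235537+0.510306i
d^2_{0,-1}: k∈[0..1] ⇒ -0.459900 +0.732424 = +0.272524;  D = +0.233256-0.140928i
d^2_{1,-1}: k∈[0..1] ⇒ +0.710818 -0.377343 = +0.333475;  D = +0.333035+0.017133i
d^2_{2,-1}: single k=0 term ⇒ -0.598022;  D = -0.477417-0.360144i
Y_2^{m'}(θ=0.4299,φ=3.4637) and Σ D·Y over m':
  (-0.0607-0.3706i)·(+0.0536-0.0403i)  (-0.2355+0.5103i)·(-0.2776+0.0927i)  (+0.2333-0.1409i)·(+0.4664+0.0000i)  (+0.3330+0.0171i)·(+0.2776+0.0927i)  (-0.4774-0.3601i)·(+0.0536+0.0403i)
Y_2^-1(R⁻¹ n̂) = +0.188490-0.249613i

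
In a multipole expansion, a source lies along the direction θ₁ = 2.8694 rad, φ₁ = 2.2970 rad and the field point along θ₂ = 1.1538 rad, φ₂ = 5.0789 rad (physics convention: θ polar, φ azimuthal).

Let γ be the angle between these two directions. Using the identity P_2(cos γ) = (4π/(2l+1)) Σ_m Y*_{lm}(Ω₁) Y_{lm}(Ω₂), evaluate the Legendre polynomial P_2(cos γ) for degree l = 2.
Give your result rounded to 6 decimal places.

0.076937

Addition theorem: P_2(cos γ) = (4π/5) Σ_m Y*_{lm}(Ω₁) Y_{lm}(Ω₂), m = −2…2:
  term(m=-2) = +0.006781+0.005940i   from Y*(Ω₁)=-0.003298-0.027723i, Y(Ω₂)=-0.239973+0.216065i
  term(m=-1) = +0.053568+0.020144i   from Y*(Ω₁)=+0.132839-0.149576i, Y(Ω₂)=+0.102521+0.267082i
  term(m=+0) = -0.090086+0.000000i   from Y*(Ω₁)=+0.562396-0.000000i, Y(Ω₂)=-0.160183+0.000000i
  term(m=+1) = +0.053568-0.020144i   from Y*(Ω₁)=-0.132839-0.149576i, Y(Ω₂)=-0.102521+0.267082i
  term(m=+2) = +0.006781-0.005940i   from Y*(Ω₁)=-0.003298+0.027723i, Y(Ω₂)=-0.239973-0.216065i
Total Σ_m = +0.030612+0.000000i. Multiply by 2.513274: +0.076937+0.000000i. P_2(cos γ) = 0.076937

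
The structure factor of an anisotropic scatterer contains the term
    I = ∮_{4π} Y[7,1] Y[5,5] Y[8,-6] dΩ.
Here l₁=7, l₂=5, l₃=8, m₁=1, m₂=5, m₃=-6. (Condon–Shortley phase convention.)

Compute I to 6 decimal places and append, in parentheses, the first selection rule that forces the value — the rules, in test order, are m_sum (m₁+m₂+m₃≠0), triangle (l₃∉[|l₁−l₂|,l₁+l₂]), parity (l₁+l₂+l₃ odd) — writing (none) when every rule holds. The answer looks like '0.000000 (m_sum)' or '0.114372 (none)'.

Rules hold: Σm=0, L=20 even, 2≤8≤12.
N = 15·11·17 = 2805
Δ = 4!·10!·6!/21! = 1/814773960
Racah Σ t=0..4: t=0:+1/87091200 t=1:−1/4976640 t=2:+1/2073600 t=3:−1/4976640 t=4:+1/87091200 = 1/9676800
⇒ 3j(7 5 8; 0 0 0)² = 360/46189, sgn +1
Racah Σ t=4..4: t=4:+1/1393459200 = 1/1393459200
⇒ 3j(7 5 8; 1 5 -6)² = 15/1292, sgn +1
4πI² = N·(3j₀)²·(3jₘ)² = 20250/79781
I = +1·√(0.25382/4π) = 0.14212087
No selection rule forces the value: the integral is nonzero (none).

0.142121 (none)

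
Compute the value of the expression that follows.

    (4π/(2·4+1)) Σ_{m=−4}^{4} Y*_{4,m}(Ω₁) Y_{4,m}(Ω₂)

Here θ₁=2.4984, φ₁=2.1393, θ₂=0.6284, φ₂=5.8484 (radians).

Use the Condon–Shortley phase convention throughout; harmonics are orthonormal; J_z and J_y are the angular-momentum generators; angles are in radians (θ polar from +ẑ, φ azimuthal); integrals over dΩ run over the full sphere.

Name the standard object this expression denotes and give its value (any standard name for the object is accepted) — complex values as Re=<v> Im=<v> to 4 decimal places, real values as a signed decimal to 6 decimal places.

Legendre polynomial (addition theorem), +0.512303

This sum is the spherical-harmonic addition theorem: it equals the Legendre polynomial P_l(cos γ) of the angle γ between the two directions.
Expand P_4 via completeness: Σ_{m} conj(Y_{4,m}) at Ω₁ times Y_{4,m} at Ω₂ —
  m=-4: (-0.037027+0.043674i) × (-0.008854+0.052099i) = -0.001948-0.002316i  (running Σ = -0.001948-0.002316i)
  m=-3: (-0.214114-0.029020i) × (+0.054159+0.198437i) = -0.005838-0.044060i  (running Σ = -0.007785-0.046376i)
  m=-2: (-0.176109-0.380188i) × (+0.267074+0.316294i) = +0.073217-0.157240i  (running Σ = +0.065432-0.203616i)
  m=-1: (+0.181157-0.283564i) × (+0.322601+0.149824i) = +0.100926-0.064336i  (running Σ = +0.166358-0.267952i)
  m=0: (-0.196720-0.000000i) × (-0.173820+0.000000i) = +0.034194+0.000000i  (running Σ = +0.200552-0.267952i)
  m=1: (-0.181157-0.283564i) × (-0.322601+0.149824i) = +0.100926+0.064336i  (running Σ = +0.301478-0.203616i)
  m=2: (-0.176109+0.380188i) × (+0.267074-0.316294i) = +0.073217+0.157240i  (running Σ = +0.374695-0.046376i)
  m=3: (+0.214114-0.029020i) × (-0.054159+0.198437i) = -0.005838+0.044060i  (running Σ = +0.368857-0.002316i)
  m=4: (-0.037027-0.043674i) × (-0.008854-0.052099i) = -0.001948+0.002316i  (running Σ = +0.366910+0.000000i)
Σ over m = +0.366910+0.000000i; ×(4π/9) → +0.512303+0.000000i. Real part: 0.512303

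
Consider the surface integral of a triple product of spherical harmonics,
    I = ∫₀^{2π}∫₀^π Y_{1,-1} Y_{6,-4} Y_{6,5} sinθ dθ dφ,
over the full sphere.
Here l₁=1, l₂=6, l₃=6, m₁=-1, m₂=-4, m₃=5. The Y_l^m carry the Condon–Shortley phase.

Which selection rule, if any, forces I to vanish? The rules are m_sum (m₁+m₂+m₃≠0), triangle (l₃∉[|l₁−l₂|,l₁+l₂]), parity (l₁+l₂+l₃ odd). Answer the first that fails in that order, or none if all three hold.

Σmᵢ = 0  ✓
l₃∈[|l₁−l₂|,l₁+l₂]=[5,7], have l₃=6  ✓
Σlᵢ = 13 ⇒ odd  ✗

parity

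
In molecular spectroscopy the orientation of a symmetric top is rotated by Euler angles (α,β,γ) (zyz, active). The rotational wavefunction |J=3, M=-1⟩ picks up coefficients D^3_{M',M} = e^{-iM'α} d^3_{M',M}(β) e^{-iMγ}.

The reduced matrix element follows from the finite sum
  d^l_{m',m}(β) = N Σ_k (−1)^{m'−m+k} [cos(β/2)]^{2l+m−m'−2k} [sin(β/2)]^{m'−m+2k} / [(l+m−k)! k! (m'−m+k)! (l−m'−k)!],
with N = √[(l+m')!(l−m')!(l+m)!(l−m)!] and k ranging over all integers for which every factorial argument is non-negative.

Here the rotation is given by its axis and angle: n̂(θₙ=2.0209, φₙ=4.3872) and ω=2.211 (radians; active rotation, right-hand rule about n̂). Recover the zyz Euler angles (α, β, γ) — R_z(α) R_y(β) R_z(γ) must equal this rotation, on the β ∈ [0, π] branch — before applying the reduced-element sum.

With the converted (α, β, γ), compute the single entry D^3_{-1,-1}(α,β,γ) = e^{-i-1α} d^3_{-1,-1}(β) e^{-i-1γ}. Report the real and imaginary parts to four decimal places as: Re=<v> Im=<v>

Re=0.0408 Im=-0.2840

Axis–angle → zyz. n̂ = (sinθₙcosφₙ, sinθₙsinφₙ, cosθₙ) = (-0.287668, -0.853212, -0.435059), ω = 2.2110.
R = I cosω + sinω [n̂]ₓ + (1−cosω) n̂n̂ᵀ gives
  R = [-0.465173, +0.740964, -0.484341; +0.043152, +0.565472, +0.823638; +0.884167, +0.362234, -0.295017]
β = atan2(√(R₁₃²+R₂₃²), R₃₃) = 1.870269; α = atan2(R₂₃, R₁₃) mod 2π = 2.102384; γ = atan2(R₃₂, −R₃₁) mod 2π = 2.752762
Split into d^3_{-1,-1}(β=1.8703) × two z-phases.
Half-angle: c=0.593710, s=0.804679. N=√(2·24·2·24)=48.000000
k: max(0,(-1)−(-1))=0 … min(3+(-1),3−(-1))=2
  k=0: (−1)^0·48.0000/(48)·0.5937^6·0.8047^0 = +0.043797
  k=1: (−1)^1·48.0000/(6)·0.5937^4·0.8047^2 = -0.643625
  k=2: (−1)^2·48.0000/(8)·0.5937^2·0.8047^4 = +0.886729
d^3_{-1,-1}(1.8703) = +0.043797 -0.643625 +0.886729 = +0.286901
D = (-0.506902+0.862004i)·(+0.286901)·(-0.925353+0.379107i) = +0.040818-0.283982i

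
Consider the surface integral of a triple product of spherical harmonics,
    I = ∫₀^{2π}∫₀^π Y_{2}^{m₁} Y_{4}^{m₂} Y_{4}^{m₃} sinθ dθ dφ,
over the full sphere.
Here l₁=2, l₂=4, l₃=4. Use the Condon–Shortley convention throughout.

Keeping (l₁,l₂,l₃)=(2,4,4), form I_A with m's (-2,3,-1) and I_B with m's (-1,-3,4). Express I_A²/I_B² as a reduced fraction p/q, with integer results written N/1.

l's match ⇒ only the (l;m) 3-j factors differ between A and B.
A: triangle coeff Δ(2,4,4) = 1/13860; Σ_t [2,2]: t=2:+1/480 = 1/480; (3j)²=3/110 [(2 4 4; -2 3 -1)], sign=-1
B: triangle coeff Δ(2,4,4) = 1/13860; Σ_t [1,1]: t=1:−1/1440 = -1/1440; (3j)²=7/165 [(2 4 4; -1 -3 4)], sign=-1
I_A²/I_B² = (3/110)/(7/165) = 9/14

9/14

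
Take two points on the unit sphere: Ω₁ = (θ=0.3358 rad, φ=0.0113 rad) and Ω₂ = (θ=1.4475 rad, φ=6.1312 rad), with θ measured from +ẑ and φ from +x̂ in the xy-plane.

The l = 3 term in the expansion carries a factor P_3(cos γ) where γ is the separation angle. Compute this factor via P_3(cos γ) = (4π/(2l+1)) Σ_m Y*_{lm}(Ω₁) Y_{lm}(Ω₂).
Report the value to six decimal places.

Term-by-term m-sum for l=3 (normalisation 4π/7 = 1.795196):
  [-3]  conj(Y_{3,-3})(Ω₁) = (0.014920, 0.000506) ; Y_{3,-3}(Ω₂) = (0.366134, 0.179560) ; Δ = (0.005372, 0.002864)
  [-2]  conj(Y_{3,-2})(Ω₁) = (0.104749, 0.002368) ; Y_{3,-2}(Ω₂) = (0.118112, 0.037051) ; Δ = (0.012284, 0.004161)
  [-1]  conj(Y_{3,-1})(Ω₁) = (0.368140, 0.004160) ; Y_{3,-1}(Ω₂) = (-0.293054, -0.044886) ; Δ = (-0.107698, -0.017743)
  [+0]  conj(Y_{3,0})(Ω₁) = (0.513373, -0.000000) ; Y_{3,0}(Ω₂) = (-0.134214, 0.000000) ; Δ = (-0.068902, 0.000000)
  [+1]  conj(Y_{3,1})(Ω₁) = (-0.368140, 0.004160) ; Y_{3,1}(Ω₂) = (0.293054, -0.044886) ; Δ = (-0.107698, 0.017743)
  [+2]  conj(Y_{3,2})(Ω₁) = (0.104749, -0.002368) ; Y_{3,2}(Ω₂) = (0.118112, -0.037051) ; Δ = (0.012284, -0.004161)
  [+3]  conj(Y_{3,3})(Ω₁) = (-0.014920, 0.000506) ; Y_{3,3}(Ω₂) = (-0.366134, 0.179560) ; Δ = (0.005372, -0.002864)
Total Σ_m = (-0.248985, -0.000000). Multiply by 1.795196: (-0.446977, -0.000000). P_3(cos γ) = -0.446977

-0.446977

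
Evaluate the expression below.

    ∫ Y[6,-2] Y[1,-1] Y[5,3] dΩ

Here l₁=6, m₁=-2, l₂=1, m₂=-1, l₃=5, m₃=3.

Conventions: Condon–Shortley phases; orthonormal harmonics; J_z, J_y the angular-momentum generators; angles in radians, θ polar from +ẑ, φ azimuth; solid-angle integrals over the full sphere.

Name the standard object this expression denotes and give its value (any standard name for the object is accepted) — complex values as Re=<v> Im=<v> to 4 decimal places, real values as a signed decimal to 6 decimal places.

This is a Gaunt coefficient — the integral of a triple product of spherical harmonics over the sphere.
Checks pass: Σm=0; 12 even; l₃=5∈[5,7].
(2·6+1)(2·1+1)(2·5+1) = 429
Δ: 2! 10! 0! / 13! → 1/858
sum: t=1:−1/14400 = -1/14400
3j²(6 1 5; 0 0 0) = Δ·Π!·Σ² = 6/143  (sign +1)
sum: t=0:+1/161280 = 1/161280
3j²(6 1 5; -2 -1 3) = Δ·Π!·Σ² = 1/143  (sign +1)
combine: 4πI² = 429·6/143·1/143 = 18/143
take √, sign +1: I = 0.10008369

Gaunt coefficient, +0.100084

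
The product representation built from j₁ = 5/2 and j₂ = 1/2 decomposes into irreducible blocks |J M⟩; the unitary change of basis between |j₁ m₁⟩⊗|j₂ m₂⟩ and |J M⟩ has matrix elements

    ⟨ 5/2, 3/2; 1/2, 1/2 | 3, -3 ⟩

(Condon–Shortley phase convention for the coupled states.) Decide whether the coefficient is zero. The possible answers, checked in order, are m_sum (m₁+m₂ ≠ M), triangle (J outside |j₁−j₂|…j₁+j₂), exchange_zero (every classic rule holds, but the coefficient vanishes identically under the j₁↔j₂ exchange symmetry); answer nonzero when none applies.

m_sum

m-sum: m₁+m₂ = 3/2+1/2 = 2, M = -3  ✗ ⇒ coefficient is 0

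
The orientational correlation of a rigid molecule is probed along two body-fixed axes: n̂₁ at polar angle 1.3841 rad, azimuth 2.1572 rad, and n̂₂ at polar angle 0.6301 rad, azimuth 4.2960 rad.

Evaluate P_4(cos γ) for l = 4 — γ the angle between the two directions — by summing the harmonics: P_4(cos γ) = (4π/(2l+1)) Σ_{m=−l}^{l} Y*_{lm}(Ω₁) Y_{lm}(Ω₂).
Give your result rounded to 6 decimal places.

Summing Y*_{l m}(θ₁,φ₁)·Y_{l m}(θ₂,φ₂) over m ∈ [−4, 4]; prefactor 4π/(2·4+1) = 1.396263:
  [-4]  conj(Y_{4,-4})(Ω₁) = (-0.288625, 0.294798) ; Y_{4,-4}(Ω₂) = (-0.005047, 0.053103) ; Δ = (-0.014198, -0.016815)
  [-3]  conj(Y_{4,-3})(Ω₁) = (0.216524, 0.041286) ; Y_{4,-3}(Ω₂) = (0.196277, -0.065399) ; Δ = (0.045199, -0.006057)
  [-2]  conj(Y_{4,-2})(Ω₁) = (0.094993, 0.225945) ; Y_{4,-2}(Ω₂) = (-0.278947, -0.306716) ; Δ = (0.042803, -0.092162)
  [-1]  conj(Y_{4,-1})(Ω₁) = (0.131728, -0.198278) ; Y_{4,-1}(Ω₂) = (-0.142991, 0.323327) ; Δ = (0.045273, 0.070943)
  [+0]  conj(Y_{4,0})(Ω₁) = (0.212414, -0.000000) ; Y_{4,0}(Ω₂) = (-0.176516, 0.000000) ; Δ = (-0.037494, 0.000000)
  [+1]  conj(Y_{4,1})(Ω₁) = (-0.131728, -0.198278) ; Y_{4,1}(Ω₂) = (0.142991, 0.323327) ; Δ = (0.045273, -0.070943)
  [+2]  conj(Y_{4,2})(Ω₁) = (0.094993, -0.225945) ; Y_{4,2}(Ω₂) = (-0.278947, 0.306716) ; Δ = (0.042803, 0.092162)
  [+3]  conj(Y_{4,3})(Ω₁) = (-0.216524, 0.041286) ; Y_{4,3}(Ω₂) = (-0.196277, -0.065399) ; Δ = (0.045199, 0.006057)
  [+4]  conj(Y_{4,4})(Ω₁) = (-0.288625, -0.294798) ; Y_{4,4}(Ω₂) = (-0.005047, -0.053103) ; Δ = (-0.014198, 0.016815)
Σ over m = (0.200659, 0.000000); ×(4π/9) → (0.280172, 0.000000). Real part: 0.280172

0.280172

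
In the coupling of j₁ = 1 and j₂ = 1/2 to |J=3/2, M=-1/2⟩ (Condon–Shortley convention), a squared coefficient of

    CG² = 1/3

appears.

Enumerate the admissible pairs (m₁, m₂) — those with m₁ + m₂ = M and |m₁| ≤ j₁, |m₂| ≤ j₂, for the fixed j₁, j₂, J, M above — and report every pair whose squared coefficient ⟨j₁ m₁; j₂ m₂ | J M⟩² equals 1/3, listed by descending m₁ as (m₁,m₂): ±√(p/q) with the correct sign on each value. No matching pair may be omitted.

(-1,1/2): +√(1/3)

Admissible pairs with m₁+m₂ = M = -1/2: (-1,1/2), (0,-1/2)
  (m₁,m₂)=(0,-1/2): CG² = 2/3, CG = +√(2/3)
  (m₁,m₂)=(-1,1/2): CG² = 1/3, CG = +√(1/3)   ← matches the target
Pairs with CG² = 1/3: (-1,1/2): +√(1/3)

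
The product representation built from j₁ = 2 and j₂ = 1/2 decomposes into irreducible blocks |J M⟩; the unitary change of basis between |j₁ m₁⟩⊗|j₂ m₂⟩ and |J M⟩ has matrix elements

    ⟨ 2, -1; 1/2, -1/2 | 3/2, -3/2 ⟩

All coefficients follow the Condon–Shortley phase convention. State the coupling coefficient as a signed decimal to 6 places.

+0.447214

j₁+j₂−J=1  J+j₁−j₂=3  J−j₁+j₂=0  j₁+j₂+J+1=5
(j₁±m₁, j₂±m₂, J±M) = (1,3,0,1,0,3)
P² = 36/5
sum k=0..0:
  [0] +1/6 = 1/6
S = 1/6
C² = P²·S² = 1/5 ; C = +0.447214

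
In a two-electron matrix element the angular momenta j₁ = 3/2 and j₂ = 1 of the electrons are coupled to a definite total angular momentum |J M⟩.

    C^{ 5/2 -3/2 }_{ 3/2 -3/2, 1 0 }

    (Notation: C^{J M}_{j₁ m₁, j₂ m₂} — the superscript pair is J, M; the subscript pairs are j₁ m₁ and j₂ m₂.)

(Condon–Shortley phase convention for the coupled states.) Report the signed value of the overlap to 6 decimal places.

√[6·0!3!2!/6! · 0!3!1!1!1!4!] = √(72/5)
  +(−1)^0/∏(0,0,3,1,0,1)! = 1/6  (running 1/6)
⟨..|..⟩ = √(72/5)·(1/6) = +0.632456

+√(2/5) ≈ +0.632456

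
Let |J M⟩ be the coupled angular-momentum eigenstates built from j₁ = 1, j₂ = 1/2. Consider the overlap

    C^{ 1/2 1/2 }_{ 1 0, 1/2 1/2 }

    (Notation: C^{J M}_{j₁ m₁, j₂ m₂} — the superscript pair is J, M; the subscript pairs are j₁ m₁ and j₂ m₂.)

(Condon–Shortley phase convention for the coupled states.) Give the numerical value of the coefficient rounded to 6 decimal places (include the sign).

-0.577350  (= −√(1/3))

√[2·1!1!0!/3! · 1!1!1!0!1!0!] = √(1/3)
  +(−1)^1/∏(1,0,0,0,1,0)! = -1  (running -1)
⟨..|..⟩ = √(1/3)·(-1) = -0.577350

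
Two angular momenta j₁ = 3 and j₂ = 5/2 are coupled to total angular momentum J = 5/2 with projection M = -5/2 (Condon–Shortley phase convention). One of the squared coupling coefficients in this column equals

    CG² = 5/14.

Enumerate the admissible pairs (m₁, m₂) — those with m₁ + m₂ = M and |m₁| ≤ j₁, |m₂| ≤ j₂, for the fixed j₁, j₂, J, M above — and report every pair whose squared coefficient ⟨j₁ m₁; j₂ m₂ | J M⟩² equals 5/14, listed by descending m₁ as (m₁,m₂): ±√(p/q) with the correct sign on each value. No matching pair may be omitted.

Admissible pairs with m₁+m₂ = M = -5/2: (-3,1/2), (-2,-1/2), (-1,-3/2), (0,-5/2)
  (m₁,m₂)=(0,-5/2): CG² = 5/42, CG = +√(5/42)
  (m₁,m₂)=(-1,-3/2): CG² = 2/7, CG = −√(2/7)
  (m₁,m₂)=(-2,-1/2): CG² = 5/14, CG = +√(5/14)   ← matches the target
  (m₁,m₂)=(-3,1/2): CG² = 5/21, CG = −√(5/21)
Pairs with CG² = 5/14: (-2,-1/2): +√(5/14)

(-2,-1/2): +√(5/14)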